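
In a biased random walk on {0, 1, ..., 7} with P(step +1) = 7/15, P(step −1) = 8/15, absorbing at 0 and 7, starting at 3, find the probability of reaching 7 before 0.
P(hit 7 before 0) = (1 − (8/7)^3) / (1 − (8/7)^7) = 405769/1273609

Let u_k denote P(reach 7 before 0 | start at k). Boundary: u_0 = 0, u_7 = 1. Recurrence: u_k = 7/15·u_{k+1} + 8/15·u_{k-1} for 1 ≤ k ≤ 6. Try u_k = A + B·r^k with r = q/p = (8/15)/(7/15) = 8/7. Substitution satisfies the recurrence; boundary conditions give:
  u_k = (1 − r^k) / (1 − r^N) = (1 − (8/7)^3) / (1 − (8/7)^7) = 405769/1273609.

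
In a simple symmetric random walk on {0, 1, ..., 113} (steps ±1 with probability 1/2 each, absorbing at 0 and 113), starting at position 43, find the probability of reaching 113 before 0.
P(hit 113 before 0) = 43/113

Let u_k = P(hit 113 before 0 | start at k). Then u_0 = 0, u_113 = 1, and u_k = u_{k-1}/2 + u_{k+1}/2 for 1 ≤ k ≤ 112. This harmonic recurrence is solved by u_k = k/113, giving u_43 = 43/113.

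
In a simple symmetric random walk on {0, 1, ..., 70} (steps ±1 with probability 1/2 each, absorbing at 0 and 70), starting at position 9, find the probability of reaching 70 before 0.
P(hit 70 before 0) = 9/70

Let u_k = P(hit 70 before 0 | start at k). Then u_0 = 0, u_70 = 1, and u_k = u_{k-1}/2 + u_{k+1}/2 for 1 ≤ k ≤ 69. This harmonic recurrence is solved by u_k = k/70, giving u_9 = 9/70.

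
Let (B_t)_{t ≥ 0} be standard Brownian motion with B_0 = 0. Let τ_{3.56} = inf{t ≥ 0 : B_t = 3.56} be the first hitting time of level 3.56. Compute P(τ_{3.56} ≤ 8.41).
P(τ_{3.56} ≤ 8.41) = 2(1 − Φ(3.56/√8.41)) = 2(1 − Φ(1.2276)) ≈ 0.2196

By the reflection principle for standard BM, P(τ_b ≤ t) = 2 · P(B_t ≥ b). Since B_t ~ N(0, t), P(B_t ≥ 3.56) = 1 − Φ(3.56/√t) = 1 − Φ(3.56/√8.41) = 1 − Φ(1.2276) ≈ 0.10980. Doubling: P(τ_{3.56} ≤ 8.41) ≈ 2 · 0.10980 = 0.21960 ≈ 0.2196.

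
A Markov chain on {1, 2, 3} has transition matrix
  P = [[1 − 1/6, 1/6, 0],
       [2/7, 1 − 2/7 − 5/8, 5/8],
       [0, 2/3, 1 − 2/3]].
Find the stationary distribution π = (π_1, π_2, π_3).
π = (192/409, 112/409, 105/409)

This is a birth-death chain on three states, which satisfies detailed balance: π_1 · P_{12} = π_2 · P_{21} and π_2 · P_{23} = π_3 · P_{32}.
From π_1 · 1/6 = π_2 · 2/7: π_2/π_1 = (1/6)/(2/7) = 7/12.
From π_2 · 5/8 = π_3 · 2/3: π_3/π_2 = (5/8)/(2/3) = 15/16.
Take π_1 proportional to 1; then unnormalized π = (1, 7/12, 35/64). Normalize by dividing by the sum 409/192:
  π = (192/409, 112/409, 105/409).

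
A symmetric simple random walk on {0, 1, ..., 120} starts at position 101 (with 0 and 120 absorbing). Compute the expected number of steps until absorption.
E[τ | X_0 = 101] = 1919

Let v_k = E[τ | X_0 = k]. Boundary: v_0 = v_120 = 0. Recurrence: v_k = 1 + (v_{k-1} + v_{k+1})/2 for 1 ≤ k ≤ 119. The particular solution to v_k − (v_{k-1} + v_{k+1})/2 = 1 is v_k = −k^2. Adding homogeneous solution A + B k and matching boundaries gives v_k = k (120 − k). Substituting k = 101: v_101 = 101 · 19 = 1919.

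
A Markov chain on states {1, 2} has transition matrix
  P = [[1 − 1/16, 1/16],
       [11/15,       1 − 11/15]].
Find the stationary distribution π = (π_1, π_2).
π_1 = 176/191, π_2 = 15/191

Solve πP = π with π_1 + π_2 = 1. From πP = π: π_1 · (1 − 1/16) + π_2 · 11/15 = π_1 ⇒ π_2 · 11/15 = π_1 · 1/16 ⇒ π_2/π_1 = (1/16)/(11/15) = 15/176. Together with π_1 + π_2 = 1:
  π_1 = (11/15)/(1/16 + 11/15) = (11/15)/(191/240) = 176/191,
  π_2 = (1/16)/(1/16 + 11/15) = (1/16)/(191/240) = 15/191.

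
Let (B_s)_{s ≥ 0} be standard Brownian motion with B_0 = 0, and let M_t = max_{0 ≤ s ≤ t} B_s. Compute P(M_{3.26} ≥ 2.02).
P(M_{3.26} ≥ 2.02) = 2·P(B_{3.26} ≥ 2.02) = 2(1 − Φ(2.02/√3.26)) ≈ 0.2632

By the reflection principle for Brownian motion, P(M_t ≥ a) = 2 · P(B_t ≥ a) for a ≥ 0. Since B_t ~ N(0, t), P(B_t ≥ 2.02) = 1 − Φ(2.02/√t) = 1 − Φ(2.02/√3.26) = 1 − Φ(1.1188). So
  P(M_{3.26} ≥ 2.02) = 2(1 − Φ(1.1188)) ≈ 0.2632.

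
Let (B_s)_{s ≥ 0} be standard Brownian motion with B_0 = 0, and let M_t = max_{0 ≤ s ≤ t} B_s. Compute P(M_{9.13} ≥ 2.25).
P(M_{9.13} ≥ 2.25) = 2·P(B_{9.13} ≥ 2.25) = 2(1 − Φ(2.25/√9.13)) ≈ 0.4565

By the reflection principle for Brownian motion, P(M_t ≥ a) = 2 · P(B_t ≥ a) for a ≥ 0. Since B_t ~ N(0, t), P(B_t ≥ 2.25) = 1 − Φ(2.25/√t) = 1 − Φ(2.25/√9.13) = 1 − Φ(0.7446). So
  P(M_{9.13} ≥ 2.25) = 2(1 − Φ(0.7446)) ≈ 0.4565.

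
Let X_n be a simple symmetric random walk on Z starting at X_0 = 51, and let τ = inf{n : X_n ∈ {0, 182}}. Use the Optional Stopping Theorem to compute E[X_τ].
E[X_τ] = 51

X_n is a martingale and τ is a bounded-mean stopping time (indeed τ is finite a.s. with bounded expectation since the walk is in a bounded region). By the OST, E[X_τ] = E[X_0] = 51. Equivalently: E[X_τ] = 182 · P(hit 182 first) + 0 · P(hit 0 first) = 182 · (51/182) = 51.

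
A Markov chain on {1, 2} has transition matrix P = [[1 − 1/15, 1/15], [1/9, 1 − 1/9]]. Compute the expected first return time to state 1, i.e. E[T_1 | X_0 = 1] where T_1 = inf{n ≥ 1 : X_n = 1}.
E[T_1 | X_0 = 1] = 1/π_1 = 8/5

For an irreducible recurrent Markov chain with stationary distribution π, E[T_i | X_0 = i] = 1/π_i (Kac's formula). Here π_1 = (1/9)/(1/15 + 1/9) = (1/9)/(8/45) = 5/8, so E[T_1 | X_0 = 1] = 1/π_1 = (1/15 + 1/9)/(1/9) = (8/45)/(1/9) = 8/5.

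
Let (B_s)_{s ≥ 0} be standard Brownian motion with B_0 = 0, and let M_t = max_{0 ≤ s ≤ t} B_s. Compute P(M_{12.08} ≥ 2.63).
P(M_{12.08} ≥ 2.63) = 2·P(B_{12.08} ≥ 2.63) = 2(1 − Φ(2.63/√12.08)) ≈ 0.4492

By the reflection principle for Brownian motion, P(M_t ≥ a) = 2 · P(B_t ≥ a) for a ≥ 0. Since B_t ~ N(0, t), P(B_t ≥ 2.63) = 1 − Φ(2.63/√t) = 1 − Φ(2.63/√12.08) = 1 − Φ(0.7567). So
  P(M_{12.08} ≥ 2.63) = 2(1 − Φ(0.7567)) ≈ 0.4492.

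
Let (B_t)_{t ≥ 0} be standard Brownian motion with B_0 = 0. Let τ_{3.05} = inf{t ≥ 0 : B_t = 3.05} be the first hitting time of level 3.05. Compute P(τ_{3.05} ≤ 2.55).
P(τ_{3.05} ≤ 2.55) = 2(1 − Φ(3.05/√2.55)) = 2(1 − Φ(1.9100)) ≈ 0.0561

By the reflection principle for standard BM, P(τ_b ≤ t) = 2 · P(B_t ≥ b). Since B_t ~ N(0, t), P(B_t ≥ 3.05) = 1 − Φ(3.05/√t) = 1 − Φ(3.05/√2.55) = 1 − Φ(1.9100) ≈ 0.02807. Doubling: P(τ_{3.05} ≤ 2.55) ≈ 2 · 0.02807 = 0.05614 ≈ 0.0561.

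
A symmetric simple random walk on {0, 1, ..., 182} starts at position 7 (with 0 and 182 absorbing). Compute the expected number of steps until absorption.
E[τ | X_0 = 7] = 1225

Let v_k = E[τ | X_0 = k]. Boundary: v_0 = v_182 = 0. Recurrence: v_k = 1 + (v_{k-1} + v_{k+1})/2 for 1 ≤ k ≤ 181. The particular solution to v_k − (v_{k-1} + v_{k+1})/2 = 1 is v_k = −k^2. Adding homogeneous solution A + B k and matching boundaries gives v_k = k (182 − k). Substituting k = 7: v_7 = 7 · 175 = 1225.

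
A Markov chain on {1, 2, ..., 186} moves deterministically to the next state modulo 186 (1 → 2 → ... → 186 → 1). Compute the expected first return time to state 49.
E[T_49 | X_0 = 49] = 186

The chain cycles deterministically, so starting at state 49 it returns in exactly 186 steps. Equivalently, the stationary distribution is uniform π_j = 1/186 for every state j, so by Kac's formula E[T_49] = 1/π_49 = 186.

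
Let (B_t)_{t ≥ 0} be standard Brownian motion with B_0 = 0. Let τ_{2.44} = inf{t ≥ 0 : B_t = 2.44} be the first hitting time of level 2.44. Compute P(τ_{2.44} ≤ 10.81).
P(τ_{2.44} ≤ 10.81) = 2(1 − Φ(2.44/√10.81)) = 2(1 − Φ(0.7421)) ≈ 0.4580

By the reflection principle for standard BM, P(τ_b ≤ t) = 2 · P(B_t ≥ b). Since B_t ~ N(0, t), P(B_t ≥ 2.44) = 1 − Φ(2.44/√t) = 1 − Φ(2.44/√10.81) = 1 − Φ(0.7421) ≈ 0.22901. Doubling: P(τ_{2.44} ≤ 10.81) ≈ 2 · 0.22901 = 0.45802 ≈ 0.4580.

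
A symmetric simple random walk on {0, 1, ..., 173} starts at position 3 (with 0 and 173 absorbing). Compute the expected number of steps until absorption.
E[τ | X_0 = 3] = 510

Let v_k = E[τ | X_0 = k]. Boundary: v_0 = v_173 = 0. Recurrence: v_k = 1 + (v_{k-1} + v_{k+1})/2 for 1 ≤ k ≤ 172. The particular solution to v_k − (v_{k-1} + v_{k+1})/2 = 1 is v_k = −k^2. Adding homogeneous solution A + B k and matching boundaries gives v_k = k (173 − k). Substituting k = 3: v_3 = 3 · 170 = 510.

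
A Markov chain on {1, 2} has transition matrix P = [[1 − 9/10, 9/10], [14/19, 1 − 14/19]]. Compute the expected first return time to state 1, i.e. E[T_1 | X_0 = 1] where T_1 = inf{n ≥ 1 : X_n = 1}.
E[T_1 | X_0 = 1] = 1/π_1 = 311/140

For an irreducible recurrent Markov chain with stationary distribution π, E[T_i | X_0 = i] = 1/π_i (Kac's formula). Here π_1 = (14/19)/(9/10 + 14/19) = (14/19)/(311/190) = 140/311, so E[T_1 | X_0 = 1] = 1/π_1 = (9/10 + 14/19)/(14/19) = (311/190)/(14/19) = 311/140.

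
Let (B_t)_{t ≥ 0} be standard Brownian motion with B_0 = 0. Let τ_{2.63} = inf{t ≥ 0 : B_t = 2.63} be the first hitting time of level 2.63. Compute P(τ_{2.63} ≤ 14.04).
P(τ_{2.63} ≤ 14.04) = 2(1 − Φ(2.63/√14.04)) = 2(1 − Φ(0.7019)) ≈ 0.4827

By the reflection principle for standard BM, P(τ_b ≤ t) = 2 · P(B_t ≥ b). Since B_t ~ N(0, t), P(B_t ≥ 2.63) = 1 − Φ(2.63/√t) = 1 − Φ(2.63/√14.04) = 1 − Φ(0.7019) ≈ 0.24137. Doubling: P(τ_{2.63} ≤ 14.04) ≈ 2 · 0.24137 = 0.48274 ≈ 0.4827.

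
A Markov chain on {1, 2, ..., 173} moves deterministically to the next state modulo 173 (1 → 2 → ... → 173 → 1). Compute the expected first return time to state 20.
E[T_20 | X_0 = 20] = 173

The chain cycles deterministically, so starting at state 20 it returns in exactly 173 steps. Equivalently, the stationary distribution is uniform π_j = 1/173 for every state j, so by Kac's formula E[T_20] = 1/π_20 = 173.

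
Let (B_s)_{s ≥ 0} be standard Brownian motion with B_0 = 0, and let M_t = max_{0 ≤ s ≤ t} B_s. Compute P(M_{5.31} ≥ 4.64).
P(M_{5.31} ≥ 4.64) = 2·P(B_{5.31} ≥ 4.64) = 2(1 − Φ(4.64/√5.31)) ≈ 0.0441

By the reflection principle for Brownian motion, P(M_t ≥ a) = 2 · P(B_t ≥ a) for a ≥ 0. Since B_t ~ N(0, t), P(B_t ≥ 4.64) = 1 − Φ(4.64/√t) = 1 − Φ(4.64/√5.31) = 1 − Φ(2.0136). So
  P(M_{5.31} ≥ 4.64) = 2(1 − Φ(2.0136)) ≈ 0.0441.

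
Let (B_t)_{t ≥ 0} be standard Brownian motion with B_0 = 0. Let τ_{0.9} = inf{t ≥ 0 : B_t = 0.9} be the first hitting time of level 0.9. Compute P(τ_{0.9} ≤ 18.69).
P(τ_{0.9} ≤ 18.69) = 2(1 − Φ(0.9/√18.69)) = 2(1 − Φ(0.2082)) ≈ 0.8351

By the reflection principle for standard BM, P(τ_b ≤ t) = 2 · P(B_t ≥ b). Since B_t ~ N(0, t), P(B_t ≥ 0.9) = 1 − Φ(0.9/√t) = 1 − Φ(0.9/√18.69) = 1 − Φ(0.2082) ≈ 0.41754. Doubling: P(τ_{0.9} ≤ 18.69) ≈ 2 · 0.41754 = 0.83508 ≈ 0.8351.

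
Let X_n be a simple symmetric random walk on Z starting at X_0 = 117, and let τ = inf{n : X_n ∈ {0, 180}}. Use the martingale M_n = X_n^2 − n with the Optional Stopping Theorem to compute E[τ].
E[τ] = 7371

M_n = X_n^2 − n is a martingale (since E[X_{n+1}^2 | F_n] = X_n^2 + 1). By OST (τ has finite mean in a bounded region), E[M_τ] = E[M_0] = X_0^2 − 0 = 117^2 = 13689. Also E[M_τ] = E[X_τ^2] − E[τ]. The walk exits at 0 or 180, with P(hit 180 first) = 117/180, so E[X_τ^2] = 180^2 · 117/180 + 0 = 21060. Thus E[τ] = E[X_τ^2] − E[M_τ] = 21060 − 13689 = 7371 = 117(180 − 117) = 7371.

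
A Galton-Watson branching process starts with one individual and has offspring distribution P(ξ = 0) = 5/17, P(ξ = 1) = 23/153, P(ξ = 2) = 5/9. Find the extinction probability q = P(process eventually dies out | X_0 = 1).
q = 9/17

The pgf is f(s) = 5/17 + 23/153·s + 5/9·s². The extinction probability q is the smallest fixed point of f in [0, 1]. Setting s = f(s):
  5/9·s² + (23/153 − 1)·s + 5/17 = 0
  5/9·s² − (5/17 + 5/9)·s + 5/17 = 0
which factors as (s − 1)·(5/9·s − 5/17) = 0, giving roots s = 1 and s = (5/17)/(5/9) = 9/17.
Mean offspring μ = 23/153 + 2·5/9 = 193/153 > 1 (supercritical), so q < 1. The extinction probability is the smaller root: q = (5/17)/(5/9) = 9/17.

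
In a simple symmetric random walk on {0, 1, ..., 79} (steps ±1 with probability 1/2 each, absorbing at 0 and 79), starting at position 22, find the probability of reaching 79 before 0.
P(hit 79 before 0) = 22/79

Let u_k = P(hit 79 before 0 | start at k). Then u_0 = 0, u_79 = 1, and u_k = u_{k-1}/2 + u_{k+1}/2 for 1 ≤ k ≤ 78. This harmonic recurrence is solved by u_k = k/79, giving u_22 = 22/79.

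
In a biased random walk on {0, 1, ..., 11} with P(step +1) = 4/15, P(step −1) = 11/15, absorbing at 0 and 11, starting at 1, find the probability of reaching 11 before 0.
P(hit 11 before 0) = (1 − (11/4)^1) / (1 − (11/4)^11) = 1048576/40758210901

Let u_k denote P(reach 11 before 0 | start at k). Boundary: u_0 = 0, u_11 = 1. Recurrence: u_k = 4/15·u_{k+1} + 11/15·u_{k-1} for 1 ≤ k ≤ 10. Try u_k = A + B·r^k with r = q/p = (11/15)/(4/15) = 11/4. Substitution satisfies the recurrence; boundary conditions give:
  u_k = (1 − r^k) / (1 − r^N) = (1 − (11/4)^1) / (1 − (11/4)^11) = 1048576/40758210901.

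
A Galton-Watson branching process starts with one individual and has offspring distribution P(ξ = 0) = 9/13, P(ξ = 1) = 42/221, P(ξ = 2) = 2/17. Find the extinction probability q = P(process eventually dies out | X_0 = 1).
q = 1

Mean offspring μ = 0·9/13 + 1·42/221 + 2·2/17 = 94/221 ≤ 1. For μ ≤ 1 with offspring not concentrated at 1, the Galton-Watson process goes extinct almost surely, so q = 1.
(Algebraic check: The pgf is f(s) = 9/13 + 42/221·s + 2/17·s². The extinction probability q is the smallest fixed point of f in [0, 1]. Setting s = f(s):
  2/17·s² + (42/221 − 1)·s + 9/13 = 0
  2/17·s² − (9/13 + 2/17)·s + 9/13 = 0
which factors as (s − 1)·(2/17·s − 9/13) = 0, giving roots s = 1 and s = (9/13)/(2/17) = 153/26. Since 153/26 ≥ 1, the smallest root in [0, 1] is s = 1.)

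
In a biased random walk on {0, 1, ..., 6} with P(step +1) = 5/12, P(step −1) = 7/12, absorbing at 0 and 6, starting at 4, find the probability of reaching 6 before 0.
P(hit 6 before 0) = (1 − (7/5)^4) / (1 − (7/5)^6) = 1850/4251

Let u_k denote P(reach 6 before 0 | start at k). Boundary: u_0 = 0, u_6 = 1. Recurrence: u_k = 5/12·u_{k+1} + 7/12·u_{k-1} for 1 ≤ k ≤ 5. Try u_k = A + B·r^k with r = q/p = (7/12)/(5/12) = 7/5. Substitution satisfies the recurrence; boundary conditions give:
  u_k = (1 − r^k) / (1 − r^N) = (1 − (7/5)^4) / (1 − (7/5)^6) = 1850/4251.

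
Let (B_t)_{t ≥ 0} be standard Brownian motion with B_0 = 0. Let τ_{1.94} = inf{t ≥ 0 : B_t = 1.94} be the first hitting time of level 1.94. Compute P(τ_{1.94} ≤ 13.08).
P(τ_{1.94} ≤ 13.08) = 2(1 − Φ(1.94/√13.08)) = 2(1 − Φ(0.5364)) ≈ 0.5917

By the reflection principle for standard BM, P(τ_b ≤ t) = 2 · P(B_t ≥ b). Since B_t ~ N(0, t), P(B_t ≥ 1.94) = 1 − Φ(1.94/√t) = 1 − Φ(1.94/√13.08) = 1 − Φ(0.5364) ≈ 0.29584. Doubling: P(τ_{1.94} ≤ 13.08) ≈ 2 · 0.29584 = 0.59168 ≈ 0.5917.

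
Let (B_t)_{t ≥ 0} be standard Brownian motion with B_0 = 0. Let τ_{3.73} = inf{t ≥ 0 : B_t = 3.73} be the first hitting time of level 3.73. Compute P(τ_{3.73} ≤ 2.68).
P(τ_{3.73} ≤ 2.68) = 2(1 − Φ(3.73/√2.68)) = 2(1 − Φ(2.2785)) ≈ 0.0227

By the reflection principle for standard BM, P(τ_b ≤ t) = 2 · P(B_t ≥ b). Since B_t ~ N(0, t), P(B_t ≥ 3.73) = 1 − Φ(3.73/√t) = 1 − Φ(3.73/√2.68) = 1 − Φ(2.2785) ≈ 0.01135. Doubling: P(τ_{3.73} ≤ 2.68) ≈ 2 · 0.01135 = 0.02270 ≈ 0.0227.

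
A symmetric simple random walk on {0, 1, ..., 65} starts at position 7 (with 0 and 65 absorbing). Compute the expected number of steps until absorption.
E[τ | X_0 = 7] = 406

Let v_k = E[τ | X_0 = k]. Boundary: v_0 = v_65 = 0. Recurrence: v_k = 1 + (v_{k-1} + v_{k+1})/2 for 1 ≤ k ≤ 64. The particular solution to v_k − (v_{k-1} + v_{k+1})/2 = 1 is v_k = −k^2. Adding homogeneous solution A + B k and matching boundaries gives v_k = k (65 − k). Substituting k = 7: v_7 = 7 · 58 = 406.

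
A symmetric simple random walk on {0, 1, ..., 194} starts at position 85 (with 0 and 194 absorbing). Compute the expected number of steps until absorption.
E[τ | X_0 = 85] = 9265

Let v_k = E[τ | X_0 = k]. Boundary: v_0 = v_194 = 0. Recurrence: v_k = 1 + (v_{k-1} + v_{k+1})/2 for 1 ≤ k ≤ 193. The particular solution to v_k − (v_{k-1} + v_{k+1})/2 = 1 is v_k = −k^2. Adding homogeneous solution A + B k and matching boundaries gives v_k = k (194 − k). Substituting k = 85: v_85 = 85 · 109 = 9265.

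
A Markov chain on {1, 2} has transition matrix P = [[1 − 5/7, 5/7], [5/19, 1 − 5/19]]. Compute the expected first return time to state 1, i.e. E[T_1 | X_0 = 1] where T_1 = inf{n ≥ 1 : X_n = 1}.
E[T_1 | X_0 = 1] = 1/π_1 = 26/7

For an irreducible recurrent Markov chain with stationary distribution π, E[T_i | X_0 = i] = 1/π_i (Kac's formula). Here π_1 = (5/19)/(5/7 + 5/19) = (5/19)/(130/133) = 7/26, so E[T_1 | X_0 = 1] = 1/π_1 = (5/7 + 5/19)/(5/19) = (130/133)/(5/19) = 26/7.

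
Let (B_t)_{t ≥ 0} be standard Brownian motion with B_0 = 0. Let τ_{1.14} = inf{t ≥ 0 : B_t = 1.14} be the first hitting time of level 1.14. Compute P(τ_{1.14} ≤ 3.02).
P(τ_{1.14} ≤ 3.02) = 2(1 − Φ(1.14/√3.02)) = 2(1 − Φ(0.6560)) ≈ 0.5118

By the reflection principle for standard BM, P(τ_b ≤ t) = 2 · P(B_t ≥ b). Since B_t ~ N(0, t), P(B_t ≥ 1.14) = 1 − Φ(1.14/√t) = 1 − Φ(1.14/√3.02) = 1 − Φ(0.6560) ≈ 0.25591. Doubling: P(τ_{1.14} ≤ 3.02) ≈ 2 · 0.25591 = 0.51182 ≈ 0.5118.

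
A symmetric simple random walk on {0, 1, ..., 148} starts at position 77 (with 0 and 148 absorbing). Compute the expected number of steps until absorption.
E[τ | X_0 = 77] = 5467

Let v_k = E[τ | X_0 = k]. Boundary: v_0 = v_148 = 0. Recurrence: v_k = 1 + (v_{k-1} + v_{k+1})/2 for 1 ≤ k ≤ 147. The particular solution to v_k − (v_{k-1} + v_{k+1})/2 = 1 is v_k = −k^2. Adding homogeneous solution A + B k and matching boundaries gives v_k = k (148 − k). Substituting k = 77: v_77 = 77 · 71 = 5467.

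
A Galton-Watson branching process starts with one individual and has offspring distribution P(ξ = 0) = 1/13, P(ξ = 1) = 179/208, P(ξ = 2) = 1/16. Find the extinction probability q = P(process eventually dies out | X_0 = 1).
q = 1

Mean offspring μ = 0·1/13 + 1·179/208 + 2·1/16 = 205/208 ≤ 1. For μ ≤ 1 with offspring not concentrated at 1, the Galton-Watson process goes extinct almost surely, so q = 1.
(Algebraic check: The pgf is f(s) = 1/13 + 179/208·s + 1/16·s². The extinction probability q is the smallest fixed point of f in [0, 1]. Setting s = f(s):
  1/16·s² + (179/208 − 1)·s + 1/13 = 0
  1/16·s² − (1/13 + 1/16)·s + 1/13 = 0
which factors as (s − 1)·(1/16·s − 1/13) = 0, giving roots s = 1 and s = (1/13)/(1/16) = 16/13. Since 16/13 ≥ 1, the smallest root in [0, 1] is s = 1.)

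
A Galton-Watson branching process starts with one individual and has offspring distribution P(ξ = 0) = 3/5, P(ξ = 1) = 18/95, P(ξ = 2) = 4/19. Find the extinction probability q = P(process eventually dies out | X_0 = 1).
q = 1

Mean offspring μ = 0·3/5 + 1·18/95 + 2·4/19 = 58/95 ≤ 1. For μ ≤ 1 with offspring not concentrated at 1, the Galton-Watson process goes extinct almost surely, so q = 1.
(Algebraic check: The pgf is f(s) = 3/5 + 18/95·s + 4/19·s². The extinction probability q is the smallest fixed point of f in [0, 1]. Setting s = f(s):
  4/19·s² + (18/95 − 1)·s + 3/5 = 0
  4/19·s² − (3/5 + 4/19)·s + 3/5 = 0
which factors as (s − 1)·(4/19·s − 3/5) = 0, giving roots s = 1 and s = (3/5)/(4/19) = 57/20. Since 57/20 ≥ 1, the smallest root in [0, 1] is s = 1.)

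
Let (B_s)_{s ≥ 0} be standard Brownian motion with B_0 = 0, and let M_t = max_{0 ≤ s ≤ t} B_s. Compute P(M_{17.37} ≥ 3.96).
P(M_{17.37} ≥ 3.96) = 2·P(B_{17.37} ≥ 3.96) = 2(1 − Φ(3.96/√17.37)) ≈ 0.3420

By the reflection principle for Brownian motion, P(M_t ≥ a) = 2 · P(B_t ≥ a) for a ≥ 0. Since B_t ~ N(0, t), P(B_t ≥ 3.96) = 1 − Φ(3.96/√t) = 1 − Φ(3.96/√17.37) = 1 − Φ(0.9502). So
  P(M_{17.37} ≥ 3.96) = 2(1 − Φ(0.9502)) ≈ 0.3420.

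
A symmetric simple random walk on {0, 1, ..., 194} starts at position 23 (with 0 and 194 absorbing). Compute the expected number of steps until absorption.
E[τ | X_0 = 23] = 3933

Let v_k = E[τ | X_0 = k]. Boundary: v_0 = v_194 = 0. Recurrence: v_k = 1 + (v_{k-1} + v_{k+1})/2 for 1 ≤ k ≤ 193. The particular solution to v_k − (v_{k-1} + v_{k+1})/2 = 1 is v_k = −k^2. Adding homogeneous solution A + B k and matching boundaries gives v_k = k (194 − k). Substituting k = 23: v_23 = 23 · 171 = 3933.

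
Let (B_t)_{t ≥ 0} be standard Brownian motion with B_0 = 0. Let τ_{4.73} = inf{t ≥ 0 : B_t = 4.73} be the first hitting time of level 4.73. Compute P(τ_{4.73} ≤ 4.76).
P(τ_{4.73} ≤ 4.76) = 2(1 − Φ(4.73/√4.76)) = 2(1 − Φ(2.1680)) ≈ 0.0302

By the reflection principle for standard BM, P(τ_b ≤ t) = 2 · P(B_t ≥ b). Since B_t ~ N(0, t), P(B_t ≥ 4.73) = 1 − Φ(4.73/√t) = 1 − Φ(4.73/√4.76) = 1 − Φ(2.1680) ≈ 0.01508. Doubling: P(τ_{4.73} ≤ 4.76) ≈ 2 · 0.01508 = 0.03016 ≈ 0.0302.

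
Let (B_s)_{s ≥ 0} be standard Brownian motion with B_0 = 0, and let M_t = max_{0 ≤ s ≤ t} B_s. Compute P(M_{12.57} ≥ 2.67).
P(M_{12.57} ≥ 2.67) = 2·P(B_{12.57} ≥ 2.67) = 2(1 − Φ(2.67/√12.57)) ≈ 0.4514

By the reflection principle for Brownian motion, P(M_t ≥ a) = 2 · P(B_t ≥ a) for a ≥ 0. Since B_t ~ N(0, t), P(B_t ≥ 2.67) = 1 − Φ(2.67/√t) = 1 − Φ(2.67/√12.57) = 1 − Φ(0.7531). So
  P(M_{12.57} ≥ 2.67) = 2(1 − Φ(0.7531)) ≈ 0.4514.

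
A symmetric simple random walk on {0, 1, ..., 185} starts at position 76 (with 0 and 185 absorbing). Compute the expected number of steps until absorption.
E[τ | X_0 = 76] = 8284

Let v_k = E[τ | X_0 = k]. Boundary: v_0 = v_185 = 0. Recurrence: v_k = 1 + (v_{k-1} + v_{k+1})/2 for 1 ≤ k ≤ 184. The particular solution to v_k − (v_{k-1} + v_{k+1})/2 = 1 is v_k = −k^2. Adding homogeneous solution A + B k and matching boundaries gives v_k = k (185 − k). Substituting k = 76: v_76 = 76 · 109 = 8284.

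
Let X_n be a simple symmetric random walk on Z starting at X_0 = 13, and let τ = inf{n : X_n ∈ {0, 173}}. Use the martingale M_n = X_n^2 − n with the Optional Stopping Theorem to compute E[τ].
E[τ] = 2080

M_n = X_n^2 − n is a martingale (since E[X_{n+1}^2 | F_n] = X_n^2 + 1). By OST (τ has finite mean in a bounded region), E[M_τ] = E[M_0] = X_0^2 − 0 = 13^2 = 169. Also E[M_τ] = E[X_τ^2] − E[τ]. The walk exits at 0 or 173, with P(hit 173 first) = 13/173, so E[X_τ^2] = 173^2 · 13/173 + 0 = 2249. Thus E[τ] = E[X_τ^2] − E[M_τ] = 2249 − 169 = 2080 = 13(173 − 13) = 2080.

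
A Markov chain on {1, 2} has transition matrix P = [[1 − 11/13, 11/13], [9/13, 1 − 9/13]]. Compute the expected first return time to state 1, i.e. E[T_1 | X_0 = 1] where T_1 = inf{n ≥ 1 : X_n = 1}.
E[T_1 | X_0 = 1] = 1/π_1 = 20/9

For an irreducible recurrent Markov chain with stationary distribution π, E[T_i | X_0 = i] = 1/π_i (Kac's formula). Here π_1 = (9/13)/(11/13 + 9/13) = (9/13)/(20/13) = 9/20, so E[T_1 | X_0 = 1] = 1/π_1 = (11/13 + 9/13)/(9/13) = (20/13)/(9/13) = 20/9.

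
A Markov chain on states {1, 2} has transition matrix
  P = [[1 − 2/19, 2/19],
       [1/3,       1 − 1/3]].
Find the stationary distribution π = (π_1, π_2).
π_1 = 19/25, π_2 = 6/25

Solve πP = π with π_1 + π_2 = 1. From πP = π: π_1 · (1 − 2/19) + π_2 · 1/3 = π_1 ⇒ π_2 · 1/3 = π_1 · 2/19 ⇒ π_2/π_1 = (2/19)/(1/3) = 6/19. Together with π_1 + π_2 = 1:
  π_1 = (1/3)/(2/19 + 1/3) = (1/3)/(25/57) = 19/25,
  π_2 = (2/19)/(2/19 + 1/3) = (2/19)/(25/57) = 6/25.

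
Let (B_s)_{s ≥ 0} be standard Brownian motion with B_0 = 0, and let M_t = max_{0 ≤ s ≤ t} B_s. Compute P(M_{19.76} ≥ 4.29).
P(M_{19.76} ≥ 4.29) = 2·P(B_{19.76} ≥ 4.29) = 2(1 − Φ(4.29/√19.76)) ≈ 0.3345

By the reflection principle for Brownian motion, P(M_t ≥ a) = 2 · P(B_t ≥ a) for a ≥ 0. Since B_t ~ N(0, t), P(B_t ≥ 4.29) = 1 − Φ(4.29/√t) = 1 − Φ(4.29/√19.76) = 1 − Φ(0.9651). So
  P(M_{19.76} ≥ 4.29) = 2(1 − Φ(0.9651)) ≈ 0.3345.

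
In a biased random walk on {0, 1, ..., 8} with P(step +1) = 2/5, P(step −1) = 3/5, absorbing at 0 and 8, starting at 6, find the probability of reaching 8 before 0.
P(hit 8 before 0) = (1 − (3/2)^6) / (1 − (3/2)^8) = 532/1261

Let u_k denote P(reach 8 before 0 | start at k). Boundary: u_0 = 0, u_8 = 1. Recurrence: u_k = 2/5·u_{k+1} + 3/5·u_{k-1} for 1 ≤ k ≤ 7. Try u_k = A + B·r^k with r = q/p = (3/5)/(2/5) = 3/2. Substitution satisfies the recurrence; boundary conditions give:
  u_k = (1 − r^k) / (1 − r^N) = (1 − (3/2)^6) / (1 − (3/2)^8) = 532/1261.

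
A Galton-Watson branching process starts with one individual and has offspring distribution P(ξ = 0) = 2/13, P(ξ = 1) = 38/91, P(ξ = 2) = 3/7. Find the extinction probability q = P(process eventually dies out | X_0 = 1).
q = 14/39

The pgf is f(s) = 2/13 + 38/91·s + 3/7·s². The extinction probability q is the smallest fixed point of f in [0, 1]. Setting s = f(s):
  3/7·s² + (38/91 − 1)·s + 2/13 = 0
  3/7·s² − (2/13 + 3/7)·s + 2/13 = 0
which factors as (s − 1)·(3/7·s − 2/13) = 0, giving roots s = 1 and s = (2/13)/(3/7) = 14/39.
Mean offspring μ = 38/91 + 2·3/7 = 116/91 > 1 (supercritical), so q < 1. The extinction probability is the smaller root: q = (2/13)/(3/7) = 14/39.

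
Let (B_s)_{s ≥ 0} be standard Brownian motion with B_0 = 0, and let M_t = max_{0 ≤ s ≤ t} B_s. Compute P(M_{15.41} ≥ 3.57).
P(M_{15.41} ≥ 3.57) = 2·P(B_{15.41} ≥ 3.57) = 2(1 − Φ(3.57/√15.41)) ≈ 0.3631

By the reflection principle for Brownian motion, P(M_t ≥ a) = 2 · P(B_t ≥ a) for a ≥ 0. Since B_t ~ N(0, t), P(B_t ≥ 3.57) = 1 − Φ(3.57/√t) = 1 − Φ(3.57/√15.41) = 1 − Φ(0.9094). So
  P(M_{15.41} ≥ 3.57) = 2(1 − Φ(0.9094)) ≈ 0.3631.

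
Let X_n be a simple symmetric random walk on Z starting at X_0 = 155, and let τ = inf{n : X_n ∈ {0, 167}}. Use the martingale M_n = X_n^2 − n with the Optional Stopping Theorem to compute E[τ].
E[τ] = 1860

M_n = X_n^2 − n is a martingale (since E[X_{n+1}^2 | F_n] = X_n^2 + 1). By OST (τ has finite mean in a bounded region), E[M_τ] = E[M_0] = X_0^2 − 0 = 155^2 = 24025. Also E[M_τ] = E[X_τ^2] − E[τ]. The walk exits at 0 or 167, with P(hit 167 first) = 155/167, so E[X_τ^2] = 167^2 · 155/167 + 0 = 25885. Thus E[τ] = E[X_τ^2] − E[M_τ] = 25885 − 24025 = 1860 = 155(167 − 155) = 1860.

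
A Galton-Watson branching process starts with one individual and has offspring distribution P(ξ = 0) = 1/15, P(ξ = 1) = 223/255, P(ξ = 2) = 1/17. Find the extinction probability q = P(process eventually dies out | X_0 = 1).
q = 1

Mean offspring μ = 0·1/15 + 1·223/255 + 2·1/17 = 253/255 ≤ 1. For μ ≤ 1 with offspring not concentrated at 1, the Galton-Watson process goes extinct almost surely, so q = 1.
(Algebraic check: The pgf is f(s) = 1/15 + 223/255·s + 1/17·s². The extinction probability q is the smallest fixed point of f in [0, 1]. Setting s = f(s):
  1/17·s² + (223/255 − 1)·s + 1/15 = 0
  1/17·s² − (1/15 + 1/17)·s + 1/15 = 0
which factors as (s − 1)·(1/17·s − 1/15) = 0, giving roots s = 1 and s = (1/15)/(1/17) = 17/15. Since 17/15 ≥ 1, the smallest root in [0, 1] is s = 1.)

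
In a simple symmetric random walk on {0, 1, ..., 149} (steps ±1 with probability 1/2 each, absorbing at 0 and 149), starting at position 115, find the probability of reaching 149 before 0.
P(hit 149 before 0) = 115/149

Let u_k = P(hit 149 before 0 | start at k). Then u_0 = 0, u_149 = 1, and u_k = u_{k-1}/2 + u_{k+1}/2 for 1 ≤ k ≤ 148. This harmonic recurrence is solved by u_k = k/149, giving u_115 = 115/149.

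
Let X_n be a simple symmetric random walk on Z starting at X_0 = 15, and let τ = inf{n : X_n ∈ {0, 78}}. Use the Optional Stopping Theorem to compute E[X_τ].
E[X_τ] = 15

X_n is a martingale and τ is a bounded-mean stopping time (indeed τ is finite a.s. with bounded expectation since the walk is in a bounded region). By the OST, E[X_τ] = E[X_0] = 15. Equivalently: E[X_τ] = 78 · P(hit 78 first) + 0 · P(hit 0 first) = 78 · (15/78) = 15.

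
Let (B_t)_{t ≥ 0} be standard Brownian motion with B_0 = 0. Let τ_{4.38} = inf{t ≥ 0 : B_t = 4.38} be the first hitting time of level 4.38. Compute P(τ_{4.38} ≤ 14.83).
P(τ_{4.38} ≤ 14.83) = 2(1 − Φ(4.38/√14.83)) = 2(1 − Φ(1.1374)) ≈ 0.2554

By the reflection principle for standard BM, P(τ_b ≤ t) = 2 · P(B_t ≥ b). Since B_t ~ N(0, t), P(B_t ≥ 4.38) = 1 − Φ(4.38/√t) = 1 − Φ(4.38/√14.83) = 1 − Φ(1.1374) ≈ 0.12769. Doubling: P(τ_{4.38} ≤ 14.83) ≈ 2 · 0.12769 = 0.25538 ≈ 0.2554.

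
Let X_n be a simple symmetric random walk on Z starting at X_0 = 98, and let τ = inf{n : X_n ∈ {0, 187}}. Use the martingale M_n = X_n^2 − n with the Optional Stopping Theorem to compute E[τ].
E[τ] = 8722

M_n = X_n^2 − n is a martingale (since E[X_{n+1}^2 | F_n] = X_n^2 + 1). By OST (τ has finite mean in a bounded region), E[M_τ] = E[M_0] = X_0^2 − 0 = 98^2 = 9604. Also E[M_τ] = E[X_τ^2] − E[τ]. The walk exits at 0 or 187, with P(hit 187 first) = 98/187, so E[X_τ^2] = 187^2 · 98/187 + 0 = 18326. Thus E[τ] = E[X_τ^2] − E[M_τ] = 18326 − 9604 = 8722 = 98(187 − 98) = 8722.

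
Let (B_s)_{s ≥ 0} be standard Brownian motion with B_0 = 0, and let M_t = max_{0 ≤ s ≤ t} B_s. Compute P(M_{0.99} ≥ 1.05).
P(M_{0.99} ≥ 1.05) = 2·P(B_{0.99} ≥ 1.05) = 2(1 − Φ(1.05/√0.99)) ≈ 0.2913

By the reflection principle for Brownian motion, P(M_t ≥ a) = 2 · P(B_t ≥ a) for a ≥ 0. Since B_t ~ N(0, t), P(B_t ≥ 1.05) = 1 − Φ(1.05/√t) = 1 − Φ(1.05/√0.99) = 1 − Φ(1.0553). So
  P(M_{0.99} ≥ 1.05) = 2(1 − Φ(1.0553)) ≈ 0.2913.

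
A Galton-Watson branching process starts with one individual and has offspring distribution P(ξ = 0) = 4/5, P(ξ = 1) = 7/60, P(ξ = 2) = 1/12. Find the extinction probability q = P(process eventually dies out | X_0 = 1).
q = 1

Mean offspring μ = 0·4/5 + 1·7/60 + 2·1/12 = 17/60 ≤ 1. For μ ≤ 1 with offspring not concentrated at 1, the Galton-Watson process goes extinct almost surely, so q = 1.
(Algebraic check: The pgf is f(s) = 4/5 + 7/60·s + 1/12·s². The extinction probability q is the smallest fixed point of f in [0, 1]. Setting s = f(s):
  1/12·s² + (7/60 − 1)·s + 4/5 = 0
  1/12·s² − (4/5 + 1/12)·s + 4/5 = 0
which factors as (s − 1)·(1/12·s − 4/5) = 0, giving roots s = 1 and s = (4/5)/(1/12) = 48/5. Since 48/5 ≥ 1, the smallest root in [0, 1] is s = 1.)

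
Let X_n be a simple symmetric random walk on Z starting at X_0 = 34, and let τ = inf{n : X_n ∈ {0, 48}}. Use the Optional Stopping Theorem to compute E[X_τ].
E[X_τ] = 34

X_n is a martingale and τ is a bounded-mean stopping time (indeed τ is finite a.s. with bounded expectation since the walk is in a bounded region). By the OST, E[X_τ] = E[X_0] = 34. Equivalently: E[X_τ] = 48 · P(hit 48 first) + 0 · P(hit 0 first) = 48 · (34/48) = 34.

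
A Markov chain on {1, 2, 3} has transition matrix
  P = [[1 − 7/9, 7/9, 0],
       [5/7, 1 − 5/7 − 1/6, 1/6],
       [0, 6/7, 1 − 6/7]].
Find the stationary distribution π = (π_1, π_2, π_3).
π = (1620/3727, 1764/3727, 343/3727)

This is a birth-death chain on three states, which satisfies detailed balance: π_1 · P_{12} = π_2 · P_{21} and π_2 · P_{23} = π_3 · P_{32}.
From π_1 · 7/9 = π_2 · 5/7: π_2/π_1 = (7/9)/(5/7) = 49/45.
From π_2 · 1/6 = π_3 · 6/7: π_3/π_2 = (1/6)/(6/7) = 7/36.
Take π_1 proportional to 1; then unnormalized π = (1, 49/45, 343/1620). Normalize by dividing by the sum 3727/1620:
  π = (1620/3727, 1764/3727, 343/3727).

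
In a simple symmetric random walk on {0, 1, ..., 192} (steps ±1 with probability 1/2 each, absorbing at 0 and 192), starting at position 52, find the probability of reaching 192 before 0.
P(hit 192 before 0) = 52/192 = 13/48

Let u_k = P(hit 192 before 0 | start at k). Then u_0 = 0, u_192 = 1, and u_k = u_{k-1}/2 + u_{k+1}/2 for 1 ≤ k ≤ 191. This harmonic recurrence is solved by u_k = k/192, giving u_52 = 52/192 = 13/48.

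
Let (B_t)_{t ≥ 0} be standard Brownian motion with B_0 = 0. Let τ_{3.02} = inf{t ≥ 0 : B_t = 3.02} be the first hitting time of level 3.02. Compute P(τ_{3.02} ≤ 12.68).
P(τ_{3.02} ≤ 12.68) = 2(1 − Φ(3.02/√12.68)) = 2(1 − Φ(0.8481)) ≈ 0.3964

By the reflection principle for standard BM, P(τ_b ≤ t) = 2 · P(B_t ≥ b). Since B_t ~ N(0, t), P(B_t ≥ 3.02) = 1 − Φ(3.02/√t) = 1 − Φ(3.02/√12.68) = 1 − Φ(0.8481) ≈ 0.19819. Doubling: P(τ_{3.02} ≤ 12.68) ≈ 2 · 0.19819 = 0.39638 ≈ 0.3964.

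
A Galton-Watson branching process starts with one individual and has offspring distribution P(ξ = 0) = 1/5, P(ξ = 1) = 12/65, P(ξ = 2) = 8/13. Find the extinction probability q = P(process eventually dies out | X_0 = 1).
q = 13/40

The pgf is f(s) = 1/5 + 12/65·s + 8/13·s². The extinction probability q is the smallest fixed point of f in [0, 1]. Setting s = f(s):
  8/13·s² + (12/65 − 1)·s + 1/5 = 0
  8/13·s² − (1/5 + 8/13)·s + 1/5 = 0
which factors as (s − 1)·(8/13·s − 1/5) = 0, giving roots s = 1 and s = (1/5)/(8/13) = 13/40.
Mean offspring μ = 12/65 + 2·8/13 = 92/65 > 1 (supercritical), so q < 1. The extinction probability is the smaller root: q = (1/5)/(8/13) = 13/40.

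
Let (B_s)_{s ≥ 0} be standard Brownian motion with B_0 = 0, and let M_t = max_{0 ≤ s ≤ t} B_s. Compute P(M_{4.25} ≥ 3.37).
P(M_{4.25} ≥ 3.37) = 2·P(B_{4.25} ≥ 3.37) = 2(1 − Φ(3.37/√4.25)) ≈ 0.1021

By the reflection principle for Brownian motion, P(M_t ≥ a) = 2 · P(B_t ≥ a) for a ≥ 0. Since B_t ~ N(0, t), P(B_t ≥ 3.37) = 1 − Φ(3.37/√t) = 1 − Φ(3.37/√4.25) = 1 − Φ(1.6347). So
  P(M_{4.25} ≥ 3.37) = 2(1 − Φ(1.6347)) ≈ 0.1021.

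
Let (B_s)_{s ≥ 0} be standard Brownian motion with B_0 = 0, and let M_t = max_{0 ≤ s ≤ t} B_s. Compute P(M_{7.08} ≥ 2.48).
P(M_{7.08} ≥ 2.48) = 2·P(B_{7.08} ≥ 2.48) = 2(1 − Φ(2.48/√7.08)) ≈ 0.3513

By the reflection principle for Brownian motion, P(M_t ≥ a) = 2 · P(B_t ≥ a) for a ≥ 0. Since B_t ~ N(0, t), P(B_t ≥ 2.48) = 1 − Φ(2.48/√t) = 1 − Φ(2.48/√7.08) = 1 − Φ(0.9320). So
  P(M_{7.08} ≥ 2.48) = 2(1 − Φ(0.9320)) ≈ 0.3513.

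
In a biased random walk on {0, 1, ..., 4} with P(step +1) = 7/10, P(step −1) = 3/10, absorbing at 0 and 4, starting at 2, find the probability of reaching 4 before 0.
P(hit 4 before 0) = (1 − (3/7)^2) / (1 − (3/7)^4) = 49/58

Let u_k denote P(reach 4 before 0 | start at k). Boundary: u_0 = 0, u_4 = 1. Recurrence: u_k = 7/10·u_{k+1} + 3/10·u_{k-1} for 1 ≤ k ≤ 3. Try u_k = A + B·r^k with r = q/p = (3/10)/(7/10) = 3/7. Substitution satisfies the recurrence; boundary conditions give:
  u_k = (1 − r^k) / (1 − r^N) = (1 − (3/7)^2) / (1 − (3/7)^4) = 49/58.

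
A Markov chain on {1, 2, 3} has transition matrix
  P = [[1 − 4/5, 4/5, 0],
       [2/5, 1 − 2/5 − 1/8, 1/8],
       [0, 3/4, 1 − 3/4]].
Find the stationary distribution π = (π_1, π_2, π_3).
π = (3/10, 3/5, 1/10)

This is a birth-death chain on three states, which satisfies detailed balance: π_1 · P_{12} = π_2 · P_{21} and π_2 · P_{23} = π_3 · P_{32}.
From π_1 · 4/5 = π_2 · 2/5: π_2/π_1 = (4/5)/(2/5) = 2.
From π_2 · 1/8 = π_3 · 3/4: π_3/π_2 = (1/8)/(3/4) = 1/6.
Take π_1 proportional to 1; then unnormalized π = (1, 2, 1/3). Normalize by dividing by the sum 10/3:
  π = (3/10, 3/5, 1/10).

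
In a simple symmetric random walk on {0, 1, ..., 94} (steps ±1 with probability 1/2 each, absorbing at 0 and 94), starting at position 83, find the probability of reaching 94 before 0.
P(hit 94 before 0) = 83/94

Let u_k = P(hit 94 before 0 | start at k). Then u_0 = 0, u_94 = 1, and u_k = u_{k-1}/2 + u_{k+1}/2 for 1 ≤ k ≤ 93. This harmonic recurrence is solved by u_k = k/94, giving u_83 = 83/94.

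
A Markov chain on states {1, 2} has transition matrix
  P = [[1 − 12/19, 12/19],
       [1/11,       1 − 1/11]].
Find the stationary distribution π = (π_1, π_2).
π_1 = 19/151, π_2 = 132/151

Solve πP = π with π_1 + π_2 = 1. From πP = π: π_1 · (1 − 12/19) + π_2 · 1/11 = π_1 ⇒ π_2 · 1/11 = π_1 · 12/19 ⇒ π_2/π_1 = (12/19)/(1/11) = 132/19. Together with π_1 + π_2 = 1:
  π_1 = (1/11)/(12/19 + 1/11) = (1/11)/(151/209) = 19/151,
  π_2 = (12/19)/(12/19 + 1/11) = (12/19)/(151/209) = 132/151.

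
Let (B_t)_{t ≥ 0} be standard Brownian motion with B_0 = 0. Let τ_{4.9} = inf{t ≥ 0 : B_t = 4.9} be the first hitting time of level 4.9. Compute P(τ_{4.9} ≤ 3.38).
P(τ_{4.9} ≤ 3.38) = 2(1 − Φ(4.9/√3.38)) = 2(1 − Φ(2.6652)) ≈ 0.0077

By the reflection principle for standard BM, P(τ_b ≤ t) = 2 · P(B_t ≥ b). Since B_t ~ N(0, t), P(B_t ≥ 4.9) = 1 − Φ(4.9/√t) = 1 − Φ(4.9/√3.38) = 1 − Φ(2.6652) ≈ 0.00385. Doubling: P(τ_{4.9} ≤ 3.38) ≈ 2 · 0.00385 = 0.00770 ≈ 0.0077.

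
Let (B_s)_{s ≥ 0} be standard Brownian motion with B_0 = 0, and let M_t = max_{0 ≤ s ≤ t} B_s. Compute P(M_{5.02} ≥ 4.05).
P(M_{5.02} ≥ 4.05) = 2·P(B_{5.02} ≥ 4.05) = 2(1 − Φ(4.05/√5.02)) ≈ 0.0707

By the reflection principle for Brownian motion, P(M_t ≥ a) = 2 · P(B_t ≥ a) for a ≥ 0. Since B_t ~ N(0, t), P(B_t ≥ 4.05) = 1 − Φ(4.05/√t) = 1 − Φ(4.05/√5.02) = 1 − Φ(1.8076). So
  P(M_{5.02} ≥ 4.05) = 2(1 − Φ(1.8076)) ≈ 0.0707.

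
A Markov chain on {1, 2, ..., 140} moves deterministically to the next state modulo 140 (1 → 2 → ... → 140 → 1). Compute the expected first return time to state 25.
E[T_25 | X_0 = 25] = 140

The chain cycles deterministically, so starting at state 25 it returns in exactly 140 steps. Equivalently, the stationary distribution is uniform π_j = 1/140 for every state j, so by Kac's formula E[T_25] = 1/π_25 = 140.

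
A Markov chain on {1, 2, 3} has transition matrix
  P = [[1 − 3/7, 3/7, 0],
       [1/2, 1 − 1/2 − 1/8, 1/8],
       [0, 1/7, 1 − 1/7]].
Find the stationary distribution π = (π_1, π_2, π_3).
π = (28/73, 24/73, 21/73)

This is a birth-death chain on three states, which satisfies detailed balance: π_1 · P_{12} = π_2 · P_{21} and π_2 · P_{23} = π_3 · P_{32}.
From π_1 · 3/7 = π_2 · 1/2: π_2/π_1 = (3/7)/(1/2) = 6/7.
From π_2 · 1/8 = π_3 · 1/7: π_3/π_2 = (1/8)/(1/7) = 7/8.
Take π_1 proportional to 1; then unnormalized π = (1, 6/7, 3/4). Normalize by dividing by the sum 73/28:
  π = (28/73, 24/73, 21/73).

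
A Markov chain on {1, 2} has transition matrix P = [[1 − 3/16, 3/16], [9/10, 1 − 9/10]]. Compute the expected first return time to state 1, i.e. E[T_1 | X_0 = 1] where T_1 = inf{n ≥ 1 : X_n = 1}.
E[T_1 | X_0 = 1] = 1/π_1 = 29/24

For an irreducible recurrent Markov chain with stationary distribution π, E[T_i | X_0 = i] = 1/π_i (Kac's formula). Here π_1 = (9/10)/(3/16 + 9/10) = (9/10)/(87/80) = 24/29, so E[T_1 | X_0 = 1] = 1/π_1 = (3/16 + 9/10)/(9/10) = (87/80)/(9/10) = 29/24.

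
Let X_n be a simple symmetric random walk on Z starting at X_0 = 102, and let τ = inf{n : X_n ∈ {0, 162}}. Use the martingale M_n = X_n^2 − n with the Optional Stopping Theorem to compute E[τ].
E[τ] = 6120

M_n = X_n^2 − n is a martingale (since E[X_{n+1}^2 | F_n] = X_n^2 + 1). By OST (τ has finite mean in a bounded region), E[M_τ] = E[M_0] = X_0^2 − 0 = 102^2 = 10404. Also E[M_τ] = E[X_τ^2] − E[τ]. The walk exits at 0 or 162, with P(hit 162 first) = 102/162, so E[X_τ^2] = 162^2 · 102/162 + 0 = 16524. Thus E[τ] = E[X_τ^2] − E[M_τ] = 16524 − 10404 = 6120 = 102(162 − 102) = 6120.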